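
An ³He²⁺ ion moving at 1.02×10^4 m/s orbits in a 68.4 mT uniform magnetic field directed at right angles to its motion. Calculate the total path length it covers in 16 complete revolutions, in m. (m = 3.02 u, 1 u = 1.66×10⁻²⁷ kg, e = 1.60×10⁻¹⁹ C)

L ≈ 0.235 m

r = mv/(qB) = 2.34×10^-3 m, so one revolution covers 2πr = 0.0147 m.
In 16 revolutions: L = 16·2πr = 0.235 m.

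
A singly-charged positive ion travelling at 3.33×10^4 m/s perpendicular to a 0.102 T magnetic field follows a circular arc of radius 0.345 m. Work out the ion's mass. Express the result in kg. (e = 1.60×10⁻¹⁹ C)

m ≈ 1.69×10^-25 kg

qvB = mv²/r ⇒ m = qBr/v.
m = (1×1.60×10^-19)(0.102)(0.345) / (3.33×10^4) = 1.69×10^-25 kg.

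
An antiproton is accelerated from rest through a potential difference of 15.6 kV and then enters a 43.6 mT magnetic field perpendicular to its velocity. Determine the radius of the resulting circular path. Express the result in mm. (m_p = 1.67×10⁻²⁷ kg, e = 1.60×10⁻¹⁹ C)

The kinetic energy gained is K = qV = (1×1.60×10^-19)(1.56×10^4) = 2.50×10^-15 J.
v = √(2K/m) = 1.73×10^6 m/s.
r = mv/(qB) = (1.67×10^-27)(1.73×10^6) / [(1×1.60×10^-19)(0.0436)] = 0.414 m.

r ≈ 414 mm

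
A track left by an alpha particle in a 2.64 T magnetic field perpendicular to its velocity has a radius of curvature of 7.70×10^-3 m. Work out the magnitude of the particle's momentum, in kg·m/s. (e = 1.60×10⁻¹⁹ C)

p ≈ 6.50×10^-21 kg·m/s

Since qvB = mv²/r, the momentum p = mv = qBr.
p = (2×1.60×10^-19)(2.64)(7.70×10^-3) = 6.50×10^-21 kg·m/s.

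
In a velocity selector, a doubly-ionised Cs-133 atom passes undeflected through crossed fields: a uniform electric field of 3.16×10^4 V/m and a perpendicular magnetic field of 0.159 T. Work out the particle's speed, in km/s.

For zero net force, qE = qvB, so v = E/B.
v = (3.16×10^4) / (0.159) = 1.99×10^5 m/s.

v ≈ 199 km/s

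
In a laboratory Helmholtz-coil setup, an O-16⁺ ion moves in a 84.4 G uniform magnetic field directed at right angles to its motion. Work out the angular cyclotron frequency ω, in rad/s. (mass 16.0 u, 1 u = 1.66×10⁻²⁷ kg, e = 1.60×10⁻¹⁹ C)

ω ≈ 5.08×10^4 rad/s

ω = qB/m = (1×1.60×10^-19)(8.44×10^-3) / (2.66×10^-26) = 5.08×10^4 rad/s.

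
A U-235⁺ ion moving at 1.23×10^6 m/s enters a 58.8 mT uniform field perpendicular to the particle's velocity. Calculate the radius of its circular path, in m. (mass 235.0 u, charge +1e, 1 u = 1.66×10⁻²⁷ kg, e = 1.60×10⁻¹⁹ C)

r ≈ 51.0 m

The magnetic force provides the centripetal force: qvB = mv²/r, so r = mv/(qB).
r = (3.90×10^-25 kg)(1.23×10^6 m/s) / [(1×1.60×10^-19 C)(0.0588 T)] = 51.0 m.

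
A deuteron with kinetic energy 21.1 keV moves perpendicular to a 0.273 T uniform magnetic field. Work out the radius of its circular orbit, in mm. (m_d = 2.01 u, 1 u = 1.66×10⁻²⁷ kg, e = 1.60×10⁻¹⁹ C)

r ≈ 109 mm

Convert the energy: K = 21.1 keV = 3.38×10^-15 J.
v = √(2K/m) = √(2·3.38×10^-15/3.34×10^-27) = 1.42×10^6 m/s.
r = mv/(qB) = (3.34×10^-27)(1.42×10^6) / [(1×1.60×10^-19)(0.273)] = 0.109 m.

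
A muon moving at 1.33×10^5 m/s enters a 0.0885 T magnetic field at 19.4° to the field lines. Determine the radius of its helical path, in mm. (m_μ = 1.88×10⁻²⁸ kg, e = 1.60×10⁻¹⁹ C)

Only the perpendicular component v⊥ = v sin19.4° = 4.42×10^4 m/s is bent by the field.
r = m v⊥ /(qB) = (1.88×10^-28)(4.42×10^4) / [(1×1.60×10^-19)(0.0885)] = 5.87×10^-4 m.

r ≈ 0.587 mm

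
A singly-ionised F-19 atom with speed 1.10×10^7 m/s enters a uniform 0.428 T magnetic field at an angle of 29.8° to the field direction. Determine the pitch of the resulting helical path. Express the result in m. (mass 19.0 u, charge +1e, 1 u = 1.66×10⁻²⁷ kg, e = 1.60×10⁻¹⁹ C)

The velocity component along B is v∥ = v cos29.8° = 9.55×10^6 m/s.
The cyclotron period T = 2πm/(qB) = 2.89×10^-6 s is set by m, q, B alone.
Pitch = v∥·T = (9.55×10^6)(2.89×10^-6) = 27.6 m.

pitch ≈ 27.6 m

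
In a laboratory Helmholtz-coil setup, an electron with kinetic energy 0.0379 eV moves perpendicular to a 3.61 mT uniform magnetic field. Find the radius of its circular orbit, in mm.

Convert the energy: K = 0.0379 eV = 6.06×10^-21 J.
v = √(2K/m) = √(2·6.06×10^-21/9.11×10^-31) = 1.15×10^5 m/s.
r = mv/(qB) = (9.11×10^-31)(1.15×10^5) / [(1×1.60×10^-19)(3.61×10^-3)] = 1.82×10^-4 m.

r ≈ 0.182 mm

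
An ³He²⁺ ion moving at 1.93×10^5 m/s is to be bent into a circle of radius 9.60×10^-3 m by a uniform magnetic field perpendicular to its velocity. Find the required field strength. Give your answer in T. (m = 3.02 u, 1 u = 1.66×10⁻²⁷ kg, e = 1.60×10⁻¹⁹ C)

B ≈ 0.315 T

qvB = mv²/r gives B = mv/(qr).
B = (5.01×10^-27)(1.93×10^5) / [(2×1.60×10^-19)(9.60×10^-3)] = 0.315 T.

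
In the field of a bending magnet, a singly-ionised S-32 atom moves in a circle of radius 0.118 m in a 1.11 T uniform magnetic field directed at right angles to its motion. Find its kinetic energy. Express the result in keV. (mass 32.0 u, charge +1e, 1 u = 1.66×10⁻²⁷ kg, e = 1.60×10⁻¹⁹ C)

K ≈ 25.8 keV

v = qBr/m = (1×1.60×10^-19)(1.11)(0.118) / (5.31×10^-26) = 3.95×10^5 m/s.
K = ½mv² = 0.5·(5.31×10^-26)·(3.95×10^5)² = 4.13×10^-15 J = 25.8 keV.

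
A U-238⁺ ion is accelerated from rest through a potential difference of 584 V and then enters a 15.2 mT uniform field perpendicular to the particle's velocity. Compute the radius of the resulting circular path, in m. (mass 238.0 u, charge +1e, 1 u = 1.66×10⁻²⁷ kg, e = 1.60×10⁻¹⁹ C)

r ≈ 3.53 m

The kinetic energy gained is K = qV = (1×1.60×10^-19)(584) = 9.34×10^-17 J.
v = √(2K/m) = 2.17×10^4 m/s.
r = mv/(qB) = (3.95×10^-25)(2.17×10^4) / [(1×1.60×10^-19)(0.0152)] = 3.53 m.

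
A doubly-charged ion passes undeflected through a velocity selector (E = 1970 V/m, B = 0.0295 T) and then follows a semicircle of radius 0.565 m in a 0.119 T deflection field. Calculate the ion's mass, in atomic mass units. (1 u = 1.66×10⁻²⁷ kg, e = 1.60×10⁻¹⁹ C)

v = E/B₁ = 6.68×10^4 m/s.
From r = mv/(qB₂), m = qB₂r/v = (2×1.60×10^-19)(0.119)(0.565) / (6.68×10^4) = 3.22×10^-25 kg.
In atomic mass units: m = 3.22×10^-25 / 1.66×10^-27 = 194 u.

m ≈ 194 u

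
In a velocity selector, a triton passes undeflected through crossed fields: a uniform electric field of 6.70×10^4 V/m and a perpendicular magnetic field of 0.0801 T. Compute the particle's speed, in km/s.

For zero net force, qE = qvB, so v = E/B.
v = (6.70×10^4) / (0.0801) = 8.36×10^5 m/s.

v ≈ 836 km/s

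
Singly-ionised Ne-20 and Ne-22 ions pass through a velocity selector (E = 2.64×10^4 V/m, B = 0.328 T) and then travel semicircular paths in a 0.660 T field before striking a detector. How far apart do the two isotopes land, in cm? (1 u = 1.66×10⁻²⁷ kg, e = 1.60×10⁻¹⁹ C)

Both emerge at v = E/B₁ = 8.05×10^4 m/s.
r = mv/(qB₂), so r₁ = 0.02530 m and r₂ = 0.02784 m, giving Δr = 2.53×10^-3 m.
After a semicircle each ion lands a diameter 2r from the entry slit, so the separation is 2Δr = 5.06×10^-3 m.

Δd ≈ 0.506 cm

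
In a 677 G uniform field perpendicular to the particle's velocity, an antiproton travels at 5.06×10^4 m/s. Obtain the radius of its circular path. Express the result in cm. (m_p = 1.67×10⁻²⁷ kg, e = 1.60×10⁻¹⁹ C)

r ≈ 0.780 cm

The magnetic force provides the centripetal force: qvB = mv²/r, so r = mv/(qB).
r = (1.67×10^-27 kg)(5.06×10^4 m/s) / [(1×1.60×10^-19 C)(0.0677 T)] = 7.80×10^-3 m.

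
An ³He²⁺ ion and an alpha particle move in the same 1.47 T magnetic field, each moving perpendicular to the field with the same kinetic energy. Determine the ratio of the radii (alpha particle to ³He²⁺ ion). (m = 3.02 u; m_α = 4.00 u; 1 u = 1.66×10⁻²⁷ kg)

r = √(2mK)/(qB) ⇒ at equal K, r ∝ √m/q.
r_{alpha particle}/r_{³He²⁺ ion} = 1.15.

ratio ≈ 1.15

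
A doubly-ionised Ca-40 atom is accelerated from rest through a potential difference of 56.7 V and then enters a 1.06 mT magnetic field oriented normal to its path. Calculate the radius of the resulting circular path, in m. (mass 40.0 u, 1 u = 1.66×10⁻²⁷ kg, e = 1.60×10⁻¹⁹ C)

r ≈ 4.58 m

The kinetic energy gained is K = qV = (2×1.60×10^-19)(56.7) = 1.81×10^-17 J.
v = √(2K/m) = 2.34×10^4 m/s.
r = mv/(qB) = (6.64×10^-26)(2.34×10^4) / [(2×1.60×10^-19)(1.06×10^-3)] = 4.58 m.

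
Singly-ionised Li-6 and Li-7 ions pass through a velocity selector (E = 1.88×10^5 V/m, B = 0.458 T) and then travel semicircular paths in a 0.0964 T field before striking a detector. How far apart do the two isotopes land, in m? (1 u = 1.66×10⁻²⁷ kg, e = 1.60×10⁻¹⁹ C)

Both emerge at v = E/B₁ = 4.10×10^5 m/s.
r = mv/(qB₂), so r₁ = 0.2651 m and r₂ = 0.3092 m, giving Δr = 0.0442 m.
After a semicircle each ion lands a diameter 2r from the entry slit, so the separation is 2Δr = 0.0884 m.

Δd ≈ 0.0884 m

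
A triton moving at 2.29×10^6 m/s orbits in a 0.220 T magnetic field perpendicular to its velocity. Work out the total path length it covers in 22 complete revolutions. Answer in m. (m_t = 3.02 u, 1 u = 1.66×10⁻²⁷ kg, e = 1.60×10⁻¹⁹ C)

L ≈ 45.1 m

r = mv/(qB) = 0.326 m, so one revolution covers 2πr = 2.05 m.
In 22 revolutions: L = 22·2πr = 45.1 m.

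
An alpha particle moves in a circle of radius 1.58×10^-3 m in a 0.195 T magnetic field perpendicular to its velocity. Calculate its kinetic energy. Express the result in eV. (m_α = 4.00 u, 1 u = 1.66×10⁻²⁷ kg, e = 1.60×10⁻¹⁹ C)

K ≈ 4.57 eV

v = qBr/m = (2×1.60×10^-19)(0.195)(1.58×10^-3) / (6.64×10^-27) = 1.48×10^4 m/s.
K = ½mv² = 0.5·(6.64×10^-27)·(1.48×10^4)² = 7.32×10^-19 J = 4.57 eV.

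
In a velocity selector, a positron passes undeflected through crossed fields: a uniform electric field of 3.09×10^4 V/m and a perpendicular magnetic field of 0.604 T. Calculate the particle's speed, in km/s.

For zero net force, qE = qvB, so v = E/B.
v = (3.09×10^4) / (0.604) = 5.12×10^4 m/s.

v ≈ 51.2 km/s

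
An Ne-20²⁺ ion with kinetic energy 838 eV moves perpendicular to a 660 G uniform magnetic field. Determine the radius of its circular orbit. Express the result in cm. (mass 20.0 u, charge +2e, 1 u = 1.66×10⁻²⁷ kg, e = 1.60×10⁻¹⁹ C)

r ≈ 14.1 cm

Convert the energy: K = 838 eV = 1.34×10^-16 J.
v = √(2K/m) = √(2·1.34×10^-16/3.32×10^-26) = 8.99×10^4 m/s.
r = mv/(qB) = (3.32×10^-26)(8.99×10^4) / [(2×1.60×10^-19)(0.0660)] = 0.141 m.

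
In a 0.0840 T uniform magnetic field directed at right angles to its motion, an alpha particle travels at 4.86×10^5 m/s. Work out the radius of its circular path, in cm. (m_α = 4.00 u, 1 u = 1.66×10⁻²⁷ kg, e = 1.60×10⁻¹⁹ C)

The magnetic force provides the centripetal force: qvB = mv²/r, so r = mv/(qB).
r = (6.64×10^-27 kg)(4.86×10^5 m/s) / [(2×1.60×10^-19 C)(0.0840 T)] = 0.120 m.

r ≈ 12.0 cm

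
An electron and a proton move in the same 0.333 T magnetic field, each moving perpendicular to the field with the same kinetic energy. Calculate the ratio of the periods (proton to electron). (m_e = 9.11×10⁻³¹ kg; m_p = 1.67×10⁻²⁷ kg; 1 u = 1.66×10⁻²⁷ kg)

T = 2πm/(qB) is independent of speed, so T₂/T₁ = (m₂/q₂)/(m₁/q₁).
T_{proton}/T_{electron} = (1.67×10^-27/1e) / (9.11×10^-31/1e) = 1830.

ratio ≈ 1830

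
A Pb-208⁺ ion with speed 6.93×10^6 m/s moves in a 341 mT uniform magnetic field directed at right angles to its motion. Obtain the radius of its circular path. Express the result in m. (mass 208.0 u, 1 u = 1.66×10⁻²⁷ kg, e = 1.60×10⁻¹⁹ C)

The magnetic force provides the centripetal force: qvB = mv²/r, so r = mv/(qB).
r = (3.45×10^-25 kg)(6.93×10^6 m/s) / [(1×1.60×10^-19 C)(0.341 T)] = 43.9 m.

r ≈ 43.9 m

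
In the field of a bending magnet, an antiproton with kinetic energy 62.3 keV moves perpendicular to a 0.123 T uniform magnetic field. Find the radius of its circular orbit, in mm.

Convert the energy: K = 62.3 keV = 9.97×10^-15 J.
v = √(2K/m) = √(2·9.97×10^-15/1.67×10^-27) = 3.46×10^6 m/s.
r = mv/(qB) = (1.67×10^-27)(3.46×10^6) / [(1×1.60×10^-19)(0.123)] = 0.293 m.

r ≈ 293 mm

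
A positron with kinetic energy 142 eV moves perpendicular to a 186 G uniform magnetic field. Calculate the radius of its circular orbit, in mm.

Convert the energy: K = 142 eV = 2.27×10^-17 J.
v = √(2K/m) = √(2·2.27×10^-17/9.11×10^-31) = 7.06×10^6 m/s.
r = mv/(qB) = (9.11×10^-31)(7.06×10^6) / [(1×1.60×10^-19)(0.0186)] = 2.16×10^-3 m.

r ≈ 2.16 mm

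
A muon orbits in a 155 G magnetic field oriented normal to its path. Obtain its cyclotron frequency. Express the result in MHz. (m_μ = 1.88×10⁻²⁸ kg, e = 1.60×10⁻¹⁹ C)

f = qB/(2πm) = (1×1.60×10^-19)(0.0155) / [2π(1.88×10^-28)] = 2.10×10^6 Hz.

f ≈ 2.10 MHz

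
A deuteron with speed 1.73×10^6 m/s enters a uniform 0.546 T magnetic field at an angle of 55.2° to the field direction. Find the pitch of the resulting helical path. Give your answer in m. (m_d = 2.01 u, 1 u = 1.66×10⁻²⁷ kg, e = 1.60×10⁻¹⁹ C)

The velocity component along B is v∥ = v cos55.2° = 9.87×10^5 m/s.
The cyclotron period T = 2πm/(qB) = 2.40×10^-7 s is set by m, q, B alone.
Pitch = v∥·T = (9.87×10^5)(2.40×10^-7) = 0.237 m.

pitch ≈ 0.237 m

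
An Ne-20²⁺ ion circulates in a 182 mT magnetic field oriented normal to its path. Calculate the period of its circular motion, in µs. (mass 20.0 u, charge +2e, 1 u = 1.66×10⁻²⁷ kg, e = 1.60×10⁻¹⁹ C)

T ≈ 3.58 µs

The cyclotron period is independent of speed: T = 2πm/(qB).
T = 2π(3.32×10^-26) / [(2×1.60×10^-19)(0.182)] = 3.58×10^-6 s.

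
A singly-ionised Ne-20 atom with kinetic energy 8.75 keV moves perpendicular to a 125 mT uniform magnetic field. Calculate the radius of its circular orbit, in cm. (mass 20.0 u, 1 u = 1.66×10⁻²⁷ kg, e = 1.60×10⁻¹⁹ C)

r ≈ 48.2 cm

Convert the energy: K = 8.75 keV = 1.40×10^-15 J.
v = √(2K/m) = √(2·1.40×10^-15/3.32×10^-26) = 2.90×10^5 m/s.
r = mv/(qB) = (3.32×10^-26)(2.90×10^5) / [(1×1.60×10^-19)(0.125)] = 0.482 m.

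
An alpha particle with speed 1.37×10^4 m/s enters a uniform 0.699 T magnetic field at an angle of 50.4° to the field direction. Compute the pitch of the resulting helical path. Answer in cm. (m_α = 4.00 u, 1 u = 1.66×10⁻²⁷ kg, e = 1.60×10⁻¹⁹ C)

pitch ≈ 0.163 cm

The velocity component along B is v∥ = v cos50.4° = 8730 m/s.
The cyclotron period T = 2πm/(qB) = 1.87×10^-7 s is set by m, q, B alone.
Pitch = v∥·T = (8730)(1.87×10^-7) = 1.63×10^-3 m.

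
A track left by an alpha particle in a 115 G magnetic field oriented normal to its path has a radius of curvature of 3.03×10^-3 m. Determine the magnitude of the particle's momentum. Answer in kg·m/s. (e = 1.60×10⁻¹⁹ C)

Since qvB = mv²/r, the momentum p = mv = qBr.
p = (2×1.60×10^-19)(0.0115)(3.03×10^-3) = 1.12×10^-23 kg·m/s.

p ≈ 1.12×10^-23 kg·m/s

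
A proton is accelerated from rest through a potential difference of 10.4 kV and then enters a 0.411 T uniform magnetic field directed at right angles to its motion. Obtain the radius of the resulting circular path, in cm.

The kinetic energy gained is K = qV = (1×1.60×10^-19)(1.04×10^4) = 1.66×10^-15 J.
v = √(2K/m) = 1.41×10^6 m/s.
r = mv/(qB) = (1.67×10^-27)(1.41×10^6) / [(1×1.60×10^-19)(0.411)] = 0.0358 m.

r ≈ 3.58 cm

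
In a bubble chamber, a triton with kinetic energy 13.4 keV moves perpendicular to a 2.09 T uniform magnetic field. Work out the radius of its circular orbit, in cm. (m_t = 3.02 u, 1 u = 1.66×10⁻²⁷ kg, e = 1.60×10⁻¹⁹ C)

Convert the energy: K = 13.4 keV = 2.14×10^-15 J.
v = √(2K/m) = √(2·2.14×10^-15/5.01×10^-27) = 9.25×10^5 m/s.
r = mv/(qB) = (5.01×10^-27)(9.25×10^5) / [(1×1.60×10^-19)(2.09)] = 0.0139 m.

r ≈ 1.39 cm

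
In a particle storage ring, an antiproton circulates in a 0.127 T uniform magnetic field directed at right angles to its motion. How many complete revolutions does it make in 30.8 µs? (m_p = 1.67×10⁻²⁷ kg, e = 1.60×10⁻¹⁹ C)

T = 2πm/(qB) = 2π(1.67×10^-27) / [(1×1.60×10^-19)(0.127)] = 5.1638×10^-7 s.
N = t/T = 3.08×10^-5 / 5.1638×10^-7 ≈ 59.65, so 59 complete revolutions.

N = 59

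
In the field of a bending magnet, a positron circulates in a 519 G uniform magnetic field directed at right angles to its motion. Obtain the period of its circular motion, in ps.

The cyclotron period is independent of speed: T = 2πm/(qB).
T = 2π(9.11×10^-31) / [(1×1.60×10^-19)(0.0519)] = 6.89×10^-10 s.

T ≈ 689 ps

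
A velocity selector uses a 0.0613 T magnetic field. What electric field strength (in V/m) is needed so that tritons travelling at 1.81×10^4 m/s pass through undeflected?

E ≈ 1110 V/m

qE = qvB ⇒ E = vB = (1.81×10^4)(0.0613) = 1110 V/m.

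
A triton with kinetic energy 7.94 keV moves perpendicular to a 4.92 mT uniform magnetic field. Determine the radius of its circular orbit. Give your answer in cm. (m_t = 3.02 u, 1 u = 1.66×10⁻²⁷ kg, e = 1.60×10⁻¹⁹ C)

r ≈ 453 cm

Convert the energy: K = 7.94 keV = 1.27×10^-15 J.
v = √(2K/m) = √(2·1.27×10^-15/5.01×10^-27) = 7.12×10^5 m/s.
r = mv/(qB) = (5.01×10^-27)(7.12×10^5) / [(1×1.60×10^-19)(4.92×10^-3)] = 4.53 m.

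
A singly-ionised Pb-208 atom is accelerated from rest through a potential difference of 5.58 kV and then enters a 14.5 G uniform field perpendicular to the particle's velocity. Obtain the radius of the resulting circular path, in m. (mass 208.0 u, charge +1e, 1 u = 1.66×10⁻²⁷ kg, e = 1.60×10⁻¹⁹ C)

r ≈ 107 m

The kinetic energy gained is K = qV = (1×1.60×10^-19)(5580) = 8.93×10^-16 J.
v = √(2K/m) = 7.19×10^4 m/s.
r = mv/(qB) = (3.45×10^-25)(7.19×10^4) / [(1×1.60×10^-19)(1.45×10^-3)] = 107 m.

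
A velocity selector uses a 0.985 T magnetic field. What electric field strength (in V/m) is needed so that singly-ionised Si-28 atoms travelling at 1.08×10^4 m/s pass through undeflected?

qE = qvB ⇒ E = vB = (1.08×10^4)(0.985) = 1.06×10^4 V/m.

E ≈ 1.06×10^4 V/m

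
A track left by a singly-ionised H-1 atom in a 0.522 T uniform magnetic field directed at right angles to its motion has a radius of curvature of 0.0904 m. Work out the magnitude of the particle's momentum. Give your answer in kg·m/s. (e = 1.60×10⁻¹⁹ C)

p ≈ 7.55×10^-21 kg·m/s

Since qvB = mv²/r, the momentum p = mv = qBr.
p = (1×1.60×10^-19)(0.522)(0.0904) = 7.55×10^-21 kg·m/s.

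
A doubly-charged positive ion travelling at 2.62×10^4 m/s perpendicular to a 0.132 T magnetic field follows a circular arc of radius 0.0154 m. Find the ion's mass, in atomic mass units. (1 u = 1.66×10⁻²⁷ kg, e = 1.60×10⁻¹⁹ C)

m ≈ 15.0 u

qvB = mv²/r ⇒ m = qBr/v.
m = (2×1.60×10^-19)(0.132)(0.0154) / (2.62×10^4) = 2.48×10^-26 kg = 15.0 u.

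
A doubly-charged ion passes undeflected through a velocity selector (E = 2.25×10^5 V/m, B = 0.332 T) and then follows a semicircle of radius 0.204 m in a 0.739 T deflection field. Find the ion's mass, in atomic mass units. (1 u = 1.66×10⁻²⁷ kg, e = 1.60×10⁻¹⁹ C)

v = E/B₁ = 6.78×10^5 m/s.
From r = mv/(qB₂), m = qB₂r/v = (2×1.60×10^-19)(0.739)(0.204) / (6.78×10^5) = 7.12×10^-26 kg.
In atomic mass units: m = 7.12×10^-26 / 1.66×10^-27 = 42.9 u.

m ≈ 42.9 u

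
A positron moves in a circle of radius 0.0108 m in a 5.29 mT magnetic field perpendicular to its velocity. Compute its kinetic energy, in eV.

v = qBr/m = (1×1.60×10^-19)(5.29×10^-3)(0.0108) / (9.11×10^-31) = 1.00×10^7 m/s.
K = ½mv² = 0.5·(9.11×10^-31)·(1.00×10^7)² = 4.59×10^-17 J = 287 eV.

K ≈ 287 eV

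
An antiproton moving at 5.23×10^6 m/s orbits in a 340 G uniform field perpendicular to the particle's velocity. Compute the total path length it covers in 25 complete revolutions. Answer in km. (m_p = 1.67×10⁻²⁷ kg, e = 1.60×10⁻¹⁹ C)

r = mv/(qB) = 1.61 m, so one revolution covers 2πr = 10.1 m.
In 25 revolutions: L = 25·2πr = 252 m.

L ≈ 0.252 km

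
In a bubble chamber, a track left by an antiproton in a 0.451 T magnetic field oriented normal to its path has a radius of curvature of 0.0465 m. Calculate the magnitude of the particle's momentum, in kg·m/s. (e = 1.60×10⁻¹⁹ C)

Since qvB = mv²/r, the momentum p = mv = qBr.
p = (1×1.60×10^-19)(0.451)(0.0465) = 3.36×10^-21 kg·m/s.

p ≈ 3.36×10^-21 kg·m/s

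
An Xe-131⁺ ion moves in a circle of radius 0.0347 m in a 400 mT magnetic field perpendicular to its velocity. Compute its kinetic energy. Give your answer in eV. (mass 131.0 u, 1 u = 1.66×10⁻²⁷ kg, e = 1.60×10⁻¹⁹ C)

K ≈ 70.9 eV

v = qBr/m = (1×1.60×10^-19)(0.400)(0.0347) / (2.17×10^-25) = 1.02×10^4 m/s.
K = ½mv² = 0.5·(2.17×10^-25)·(1.02×10^4)² = 1.13×10^-17 J = 70.9 eV.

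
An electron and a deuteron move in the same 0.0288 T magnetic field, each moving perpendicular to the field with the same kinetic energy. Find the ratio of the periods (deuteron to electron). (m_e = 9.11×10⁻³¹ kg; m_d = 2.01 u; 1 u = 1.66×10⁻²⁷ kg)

ratio ≈ 3660

T = 2πm/(qB) is independent of speed, so T₂/T₁ = (m₂/q₂)/(m₁/q₁).
T_{deuteron}/T_{electron} = (3.34×10^-27/1e) / (9.11×10^-31/1e) = 3660.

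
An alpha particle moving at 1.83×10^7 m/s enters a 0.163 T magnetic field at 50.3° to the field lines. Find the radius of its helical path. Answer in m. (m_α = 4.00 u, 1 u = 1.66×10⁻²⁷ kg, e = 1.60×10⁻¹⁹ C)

Only the perpendicular component v⊥ = v sin50.3° = 1.41×10^7 m/s is bent by the field.
r = m v⊥ /(qB) = (6.64×10^-27)(1.41×10^7) / [(2×1.60×10^-19)(0.163)] = 1.79 m.

r ≈ 1.79 m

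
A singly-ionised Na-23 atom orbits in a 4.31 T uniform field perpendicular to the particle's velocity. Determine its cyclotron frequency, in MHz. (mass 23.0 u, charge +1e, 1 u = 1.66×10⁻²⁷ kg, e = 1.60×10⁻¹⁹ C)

f ≈ 2.87 MHz

f = qB/(2πm) = (1×1.60×10^-19)(4.31) / [2π(3.82×10^-26)] = 2.87×10^6 Hz.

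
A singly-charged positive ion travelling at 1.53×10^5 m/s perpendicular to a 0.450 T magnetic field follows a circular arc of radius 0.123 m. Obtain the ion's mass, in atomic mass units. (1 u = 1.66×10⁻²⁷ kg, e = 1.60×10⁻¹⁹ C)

m ≈ 34.9 u

qvB = mv²/r ⇒ m = qBr/v.
m = (1×1.60×10^-19)(0.450)(0.123) / (1.53×10^5) = 5.79×10^-26 kg = 34.9 u.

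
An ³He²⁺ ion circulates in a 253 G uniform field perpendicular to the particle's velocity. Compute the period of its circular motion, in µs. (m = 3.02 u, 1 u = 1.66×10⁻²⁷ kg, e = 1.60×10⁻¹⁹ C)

T ≈ 3.89 µs

The cyclotron period is independent of speed: T = 2πm/(qB).
T = 2π(5.01×10^-27) / [(2×1.60×10^-19)(0.0253)] = 3.89×10^-6 s.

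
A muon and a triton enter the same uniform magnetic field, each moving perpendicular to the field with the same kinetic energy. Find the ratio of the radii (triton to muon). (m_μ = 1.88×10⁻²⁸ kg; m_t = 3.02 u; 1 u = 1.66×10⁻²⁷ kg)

r = √(2mK)/(qB) ⇒ at equal K, r ∝ √m/q.
r_{triton}/r_{muon} = 5.16.

ratio ≈ 5.16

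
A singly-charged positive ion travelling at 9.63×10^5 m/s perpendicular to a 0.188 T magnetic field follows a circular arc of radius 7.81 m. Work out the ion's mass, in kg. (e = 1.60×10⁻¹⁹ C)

qvB = mv²/r ⇒ m = qBr/v.
m = (1×1.60×10^-19)(0.188)(7.81) / (9.63×10^5) = 2.44×10^-25 kg.

m ≈ 2.44×10^-25 kg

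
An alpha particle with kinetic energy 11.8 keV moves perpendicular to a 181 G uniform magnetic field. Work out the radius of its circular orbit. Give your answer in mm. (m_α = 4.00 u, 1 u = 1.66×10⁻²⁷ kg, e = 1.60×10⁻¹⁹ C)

Convert the energy: K = 11.8 keV = 1.89×10^-15 J.
v = √(2K/m) = √(2·1.89×10^-15/6.64×10^-27) = 7.54×10^5 m/s.
r = mv/(qB) = (6.64×10^-27)(7.54×10^5) / [(2×1.60×10^-19)(0.0181)] = 0.865 m.

r ≈ 865 mm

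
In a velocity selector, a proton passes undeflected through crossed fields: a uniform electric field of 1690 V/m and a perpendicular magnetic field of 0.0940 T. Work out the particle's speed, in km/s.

For zero net force, qE = qvB, so v = E/B.
v = (1690) / (0.0940) = 1.80×10^4 m/s.

v ≈ 18.0 km/s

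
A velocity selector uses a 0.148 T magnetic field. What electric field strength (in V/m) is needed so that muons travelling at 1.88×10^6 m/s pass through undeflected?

E ≈ 2.78×10^5 V/m

qE = qvB ⇒ E = vB = (1.88×10^6)(0.148) = 2.78×10^5 V/m.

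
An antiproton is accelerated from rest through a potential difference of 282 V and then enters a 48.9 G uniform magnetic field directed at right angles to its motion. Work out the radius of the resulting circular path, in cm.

The kinetic energy gained is K = qV = (1×1.60×10^-19)(282) = 4.51×10^-17 J.
v = √(2K/m) = 2.32×10^5 m/s.
r = mv/(qB) = (1.67×10^-27)(2.32×10^5) / [(1×1.60×10^-19)(4.89×10^-3)] = 0.496 m.

r ≈ 49.6 cm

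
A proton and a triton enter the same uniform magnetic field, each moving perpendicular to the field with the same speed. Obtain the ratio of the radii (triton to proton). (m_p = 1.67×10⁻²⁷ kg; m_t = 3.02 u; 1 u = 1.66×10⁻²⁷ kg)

r = mv/(qB) ⇒ at equal v, r ∝ m/q.
r_{triton}/r_{proton} = 3.00.

ratio ≈ 3.00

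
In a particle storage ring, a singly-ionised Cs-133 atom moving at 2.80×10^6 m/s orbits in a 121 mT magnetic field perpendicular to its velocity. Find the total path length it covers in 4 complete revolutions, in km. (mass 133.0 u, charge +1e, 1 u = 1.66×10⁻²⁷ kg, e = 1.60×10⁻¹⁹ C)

r = mv/(qB) = 31.9 m, so one revolution covers 2πr = 201 m.
In 4 revolutions: L = 4·2πr = 803 m.

L ≈ 0.803 km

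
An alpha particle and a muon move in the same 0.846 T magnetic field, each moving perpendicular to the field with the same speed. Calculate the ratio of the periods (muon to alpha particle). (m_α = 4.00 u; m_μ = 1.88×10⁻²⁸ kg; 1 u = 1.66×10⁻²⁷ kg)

T = 2πm/(qB) is independent of speed, so T₂/T₁ = (m₂/q₂)/(m₁/q₁).
T_{muon}/T_{alpha particle} = (1.88×10^-28/1e) / (6.64×10^-27/2e) = 0.0566.

ratio ≈ 0.0566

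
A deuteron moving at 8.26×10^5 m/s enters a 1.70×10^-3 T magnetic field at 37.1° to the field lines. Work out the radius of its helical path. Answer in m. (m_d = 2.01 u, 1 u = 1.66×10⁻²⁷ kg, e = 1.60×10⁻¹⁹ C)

r ≈ 6.11 m

Only the perpendicular component v⊥ = v sin37.1° = 4.98×10^5 m/s is bent by the field.
r = m v⊥ /(qB) = (3.34×10^-27)(4.98×10^5) / [(1×1.60×10^-19)(1.70×10^-3)] = 6.11 m.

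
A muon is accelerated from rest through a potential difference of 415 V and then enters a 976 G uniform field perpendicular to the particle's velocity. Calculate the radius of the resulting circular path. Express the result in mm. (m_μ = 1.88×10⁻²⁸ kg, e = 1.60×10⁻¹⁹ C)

r ≈ 10.1 mm

The kinetic energy gained is K = qV = (1×1.60×10^-19)(415) = 6.64×10^-17 J.
v = √(2K/m) = 8.40×10^5 m/s.
r = mv/(qB) = (1.88×10^-28)(8.40×10^5) / [(1×1.60×10^-19)(0.0976)] = 0.0101 m.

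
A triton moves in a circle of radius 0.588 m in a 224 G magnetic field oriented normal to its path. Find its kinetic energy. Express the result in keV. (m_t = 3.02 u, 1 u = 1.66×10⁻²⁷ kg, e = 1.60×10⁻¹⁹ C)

v = qBr/m = (1×1.60×10^-19)(0.0224)(0.588) / (5.01×10^-27) = 4.20×10^5 m/s.
K = ½mv² = 0.5·(5.01×10^-27)·(4.20×10^5)² = 4.43×10^-16 J = 2.77 keV.

K ≈ 2.77 keV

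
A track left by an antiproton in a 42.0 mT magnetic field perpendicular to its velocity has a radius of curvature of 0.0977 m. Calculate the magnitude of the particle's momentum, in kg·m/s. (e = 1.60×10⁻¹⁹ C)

p ≈ 6.57×10^-22 kg·m/s

Since qvB = mv²/r, the momentum p = mv = qBr.
p = (1×1.60×10^-19)(0.0420)(0.0977) = 6.57×10^-22 kg·m/s.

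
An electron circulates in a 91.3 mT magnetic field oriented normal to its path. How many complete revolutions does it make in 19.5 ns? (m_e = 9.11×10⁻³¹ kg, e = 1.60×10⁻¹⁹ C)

T = 2πm/(qB) = 2π(9.11×10^-31) / [(1×1.60×10^-19)(0.0913)] = 3.9184×10^-10 s.
N = t/T = 1.95×10^-8 / 3.9184×10^-10 ≈ 49.77, so 49 complete revolutions.

N = 49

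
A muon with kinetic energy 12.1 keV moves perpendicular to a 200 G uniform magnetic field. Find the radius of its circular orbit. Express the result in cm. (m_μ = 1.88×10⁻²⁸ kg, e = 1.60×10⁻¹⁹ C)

r ≈ 26.7 cm

Convert the energy: K = 12.1 keV = 1.94×10^-15 J.
v = √(2K/m) = √(2·1.94×10^-15/1.88×10^-28) = 4.54×10^6 m/s.
r = mv/(qB) = (1.88×10^-28)(4.54×10^6) / [(1×1.60×10^-19)(0.0200)] = 0.267 m.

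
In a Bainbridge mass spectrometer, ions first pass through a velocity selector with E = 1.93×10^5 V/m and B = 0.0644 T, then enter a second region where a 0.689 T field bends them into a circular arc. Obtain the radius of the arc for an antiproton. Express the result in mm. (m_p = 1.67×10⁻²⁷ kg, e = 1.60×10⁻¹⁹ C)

r ≈ 45.4 mm

The selector passes v = E/B = 1.93×10^5/0.0644 = 3.00×10^6 m/s.
In the deflection region, r = mv/(qB₂) = (1.67×10^-27)(3.00×10^6) / [(1×1.60×10^-19)(0.689)] = 0.0454 m.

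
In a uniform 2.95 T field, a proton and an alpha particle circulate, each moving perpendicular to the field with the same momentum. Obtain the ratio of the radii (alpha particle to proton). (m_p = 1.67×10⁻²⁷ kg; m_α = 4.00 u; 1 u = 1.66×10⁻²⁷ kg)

ratio ≈ 0.500

r = p/(qB) ⇒ at equal p, r ∝ 1/q.
r_{alpha particle}/r_{proton} = 0.500.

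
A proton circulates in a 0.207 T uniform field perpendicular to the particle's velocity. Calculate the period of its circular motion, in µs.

T ≈ 0.317 µs

The cyclotron period is independent of speed: T = 2πm/(qB).
T = 2π(1.67×10^-27) / [(1×1.60×10^-19)(0.207)] = 3.17×10^-7 s.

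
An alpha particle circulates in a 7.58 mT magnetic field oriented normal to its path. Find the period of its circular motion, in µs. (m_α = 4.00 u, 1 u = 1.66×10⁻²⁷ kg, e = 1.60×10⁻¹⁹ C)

T ≈ 17.2 µs

The cyclotron period is independent of speed: T = 2πm/(qB).
T = 2π(6.64×10^-27) / [(2×1.60×10^-19)(7.58×10^-3)] = 1.72×10^-5 s.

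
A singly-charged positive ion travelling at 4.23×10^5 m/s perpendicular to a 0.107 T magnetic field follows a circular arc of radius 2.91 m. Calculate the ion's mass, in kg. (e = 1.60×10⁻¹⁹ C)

m ≈ 1.18×10^-25 kg

qvB = mv²/r ⇒ m = qBr/v.
m = (1×1.60×10^-19)(0.107)(2.91) / (4.23×10^5) = 1.18×10^-25 kg.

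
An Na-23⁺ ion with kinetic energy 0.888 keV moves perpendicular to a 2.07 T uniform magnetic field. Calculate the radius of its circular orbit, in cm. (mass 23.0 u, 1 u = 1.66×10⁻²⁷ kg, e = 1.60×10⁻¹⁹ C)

Convert the energy: K = 0.888 keV = 1.42×10^-16 J.
v = √(2K/m) = √(2·1.42×10^-16/3.82×10^-26) = 8.63×10^4 m/s.
r = mv/(qB) = (3.82×10^-26)(8.63×10^4) / [(1×1.60×10^-19)(2.07)] = 9.95×10^-3 m.

r ≈ 0.995 cm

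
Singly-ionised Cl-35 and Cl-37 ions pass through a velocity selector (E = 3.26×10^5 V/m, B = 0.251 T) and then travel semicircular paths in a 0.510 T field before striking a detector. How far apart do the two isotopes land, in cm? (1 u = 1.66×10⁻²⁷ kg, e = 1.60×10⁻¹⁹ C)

Δd ≈ 10.6 cm

Both emerge at v = E/B₁ = 1.30×10^6 m/s.
r = mv/(qB₂), so r₁ = 0.9248 m and r₂ = 0.9776 m, giving Δr = 0.0528 m.
After a semicircle each ion lands a diameter 2r from the entry slit, so the separation is 2Δr = 0.106 m.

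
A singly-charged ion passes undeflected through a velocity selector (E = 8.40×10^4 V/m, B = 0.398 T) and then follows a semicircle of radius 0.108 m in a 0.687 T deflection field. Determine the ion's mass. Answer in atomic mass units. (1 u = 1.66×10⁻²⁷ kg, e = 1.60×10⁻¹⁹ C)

v = E/B₁ = 2.11×10^5 m/s.
From r = mv/(qB₂), m = qB₂r/v = (1×1.60×10^-19)(0.687)(0.108) / (2.11×10^5) = 5.62×10^-26 kg.
In atomic mass units: m = 5.62×10^-26 / 1.66×10^-27 = 33.9 u.

m ≈ 33.9 u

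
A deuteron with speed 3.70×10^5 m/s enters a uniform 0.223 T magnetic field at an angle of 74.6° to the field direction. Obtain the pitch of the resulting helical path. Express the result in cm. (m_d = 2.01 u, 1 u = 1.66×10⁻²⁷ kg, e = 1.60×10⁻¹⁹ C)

The velocity component along B is v∥ = v cos74.6° = 9.83×10^4 m/s.
The cyclotron period T = 2πm/(qB) = 5.88×10^-7 s is set by m, q, B alone.
Pitch = v∥·T = (9.83×10^4)(5.88×10^-7) = 0.0577 m.

pitch ≈ 5.77 cm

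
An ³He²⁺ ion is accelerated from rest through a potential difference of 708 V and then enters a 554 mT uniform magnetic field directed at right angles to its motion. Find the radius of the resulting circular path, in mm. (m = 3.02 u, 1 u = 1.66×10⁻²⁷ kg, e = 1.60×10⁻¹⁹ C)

r ≈ 8.50 mm

The kinetic energy gained is K = qV = (2×1.60×10^-19)(708) = 2.27×10^-16 J.
v = √(2K/m) = 3.01×10^5 m/s.
r = mv/(qB) = (5.01×10^-27)(3.01×10^5) / [(2×1.60×10^-19)(0.554)] = 8.50×10^-3 m.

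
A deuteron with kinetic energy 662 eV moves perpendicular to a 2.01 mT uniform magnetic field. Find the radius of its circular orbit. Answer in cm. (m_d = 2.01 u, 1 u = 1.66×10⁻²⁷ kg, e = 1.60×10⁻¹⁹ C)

r ≈ 261 cm

Convert the energy: K = 662 eV = 1.06×10^-16 J.
v = √(2K/m) = √(2·1.06×10^-16/3.34×10^-27) = 2.52×10^5 m/s.
r = mv/(qB) = (3.34×10^-27)(2.52×10^5) / [(1×1.60×10^-19)(2.01×10^-3)] = 2.61 m.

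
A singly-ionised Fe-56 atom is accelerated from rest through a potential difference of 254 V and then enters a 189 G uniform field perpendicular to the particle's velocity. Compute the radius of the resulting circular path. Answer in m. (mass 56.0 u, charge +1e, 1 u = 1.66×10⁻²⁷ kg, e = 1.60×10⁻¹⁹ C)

r ≈ 0.909 m

The kinetic energy gained is K = qV = (1×1.60×10^-19)(254) = 4.06×10^-17 J.
v = √(2K/m) = 2.96×10^4 m/s.
r = mv/(qB) = (9.30×10^-26)(2.96×10^4) / [(1×1.60×10^-19)(0.0189)] = 0.909 m.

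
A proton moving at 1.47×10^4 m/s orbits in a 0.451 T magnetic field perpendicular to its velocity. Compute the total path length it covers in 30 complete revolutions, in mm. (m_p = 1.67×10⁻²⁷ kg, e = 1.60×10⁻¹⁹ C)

L ≈ 64.1 mm

r = mv/(qB) = 3.40×10^-4 m, so one revolution covers 2πr = 2.14×10^-3 m.
In 30 revolutions: L = 30·2πr = 0.0641 m.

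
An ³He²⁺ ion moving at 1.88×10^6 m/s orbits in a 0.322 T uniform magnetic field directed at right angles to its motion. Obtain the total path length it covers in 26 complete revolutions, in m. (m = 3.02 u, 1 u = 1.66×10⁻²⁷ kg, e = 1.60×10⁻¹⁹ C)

r = mv/(qB) = 0.0915 m, so one revolution covers 2πr = 0.575 m.
In 26 revolutions: L = 26·2πr = 14.9 m.

L ≈ 14.9 m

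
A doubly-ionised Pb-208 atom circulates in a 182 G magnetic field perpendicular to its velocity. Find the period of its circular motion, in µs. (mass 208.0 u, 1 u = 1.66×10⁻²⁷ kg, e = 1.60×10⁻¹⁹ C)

T ≈ 373 µs

The cyclotron period is independent of speed: T = 2πm/(qB).
T = 2π(3.45×10^-25) / [(2×1.60×10^-19)(0.0182)] = 3.73×10^-4 s.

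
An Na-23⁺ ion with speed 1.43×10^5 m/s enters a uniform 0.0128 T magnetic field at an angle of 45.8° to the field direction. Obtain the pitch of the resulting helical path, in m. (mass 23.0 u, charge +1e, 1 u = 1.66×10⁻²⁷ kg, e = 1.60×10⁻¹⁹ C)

The velocity component along B is v∥ = v cos45.8° = 9.97×10^4 m/s.
The cyclotron period T = 2πm/(qB) = 1.17×10^-4 s is set by m, q, B alone.
Pitch = v∥·T = (9.97×10^4)(1.17×10^-4) = 11.7 m.

pitch ≈ 11.7 m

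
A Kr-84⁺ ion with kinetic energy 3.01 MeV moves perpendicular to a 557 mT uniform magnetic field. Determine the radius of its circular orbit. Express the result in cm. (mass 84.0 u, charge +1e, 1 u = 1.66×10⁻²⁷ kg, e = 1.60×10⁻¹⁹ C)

r ≈ 411 cm

Convert the energy: K = 3.01 MeV = 4.82×10^-13 J.
v = √(2K/m) = √(2·4.82×10^-13/1.39×10^-25) = 2.63×10^6 m/s.
r = mv/(qB) = (1.39×10^-25)(2.63×10^6) / [(1×1.60×10^-19)(0.557)] = 4.11 m.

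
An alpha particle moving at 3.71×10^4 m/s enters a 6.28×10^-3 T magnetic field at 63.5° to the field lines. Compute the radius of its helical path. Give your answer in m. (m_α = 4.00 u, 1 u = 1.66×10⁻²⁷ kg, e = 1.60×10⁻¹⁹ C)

Only the perpendicular component v⊥ = v sin63.5° = 3.32×10^4 m/s is bent by the field.
r = m v⊥ /(qB) = (6.64×10^-27)(3.32×10^4) / [(2×1.60×10^-19)(6.28×10^-3)] = 0.110 m.

r ≈ 0.110 m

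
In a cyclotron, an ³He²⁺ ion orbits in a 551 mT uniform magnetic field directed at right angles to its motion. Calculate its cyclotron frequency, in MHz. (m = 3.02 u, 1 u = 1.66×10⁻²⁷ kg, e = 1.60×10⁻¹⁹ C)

f ≈ 5.60 MHz

f = qB/(2πm) = (2×1.60×10^-19)(0.551) / [2π(5.01×10^-27)] = 5.60×10^6 Hz.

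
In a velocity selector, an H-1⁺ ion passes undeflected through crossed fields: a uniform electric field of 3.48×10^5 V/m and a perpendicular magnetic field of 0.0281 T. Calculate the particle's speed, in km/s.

v ≈ 12400 km/s

For zero net force, qE = qvB, so v = E/B.
v = (3.48×10^5) / (0.0281) = 1.24×10^7 m/s.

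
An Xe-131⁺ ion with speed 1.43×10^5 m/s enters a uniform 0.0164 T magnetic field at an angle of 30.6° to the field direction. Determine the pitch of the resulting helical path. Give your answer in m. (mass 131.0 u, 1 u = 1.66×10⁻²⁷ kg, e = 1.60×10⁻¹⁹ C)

pitch ≈ 64.1 m

The velocity component along B is v∥ = v cos30.6° = 1.23×10^5 m/s.
The cyclotron period T = 2πm/(qB) = 5.21×10^-4 s is set by m, q, B alone.
Pitch = v∥·T = (1.23×10^5)(5.21×10^-4) = 64.1 m.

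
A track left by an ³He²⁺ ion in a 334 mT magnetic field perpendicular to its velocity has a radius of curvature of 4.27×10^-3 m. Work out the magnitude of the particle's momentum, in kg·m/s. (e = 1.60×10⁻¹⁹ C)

p ≈ 4.56×10^-22 kg·m/s

Since qvB = mv²/r, the momentum p = mv = qBr.
p = (2×1.60×10^-19)(0.334)(4.27×10^-3) = 4.56×10^-22 kg·m/s.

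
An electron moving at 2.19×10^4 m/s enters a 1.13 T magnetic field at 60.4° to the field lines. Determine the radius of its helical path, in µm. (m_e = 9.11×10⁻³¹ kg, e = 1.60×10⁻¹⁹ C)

Only the perpendicular component v⊥ = v sin60.4° = 1.90×10^4 m/s is bent by the field.
r = m v⊥ /(qB) = (9.11×10^-31)(1.90×10^4) / [(1×1.60×10^-19)(1.13)] = 9.59×10^-8 m.

r ≈ 0.0959 µm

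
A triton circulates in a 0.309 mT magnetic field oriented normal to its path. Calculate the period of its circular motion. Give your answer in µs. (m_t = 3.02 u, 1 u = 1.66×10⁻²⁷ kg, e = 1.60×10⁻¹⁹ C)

T ≈ 637 µs

The cyclotron period is independent of speed: T = 2πm/(qB).
T = 2π(5.01×10^-27) / [(1×1.60×10^-19)(3.09×10^-4)] = 6.37×10^-4 s.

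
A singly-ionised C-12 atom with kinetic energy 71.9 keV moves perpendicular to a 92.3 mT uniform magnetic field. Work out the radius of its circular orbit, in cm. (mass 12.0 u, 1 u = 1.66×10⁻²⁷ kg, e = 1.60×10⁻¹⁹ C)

r ≈ 145 cm

Convert the energy: K = 71.9 keV = 1.15×10^-14 J.
v = √(2K/m) = √(2·1.15×10^-14/1.99×10^-26) = 1.07×10^6 m/s.
r = mv/(qB) = (1.99×10^-26)(1.07×10^6) / [(1×1.60×10^-19)(0.0923)] = 1.45 m.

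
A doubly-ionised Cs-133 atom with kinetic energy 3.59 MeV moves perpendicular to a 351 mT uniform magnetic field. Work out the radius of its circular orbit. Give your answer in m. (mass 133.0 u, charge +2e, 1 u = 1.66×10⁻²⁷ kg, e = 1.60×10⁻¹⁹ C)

Convert the energy: K = 3.59 MeV = 5.74×10^-13 J.
v = √(2K/m) = √(2·5.74×10^-13/2.21×10^-25) = 2.28×10^6 m/s.
r = mv/(qB) = (2.21×10^-25)(2.28×10^6) / [(2×1.60×10^-19)(0.351)] = 4.48 m.

r ≈ 4.48 m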